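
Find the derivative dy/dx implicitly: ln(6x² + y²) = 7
Differentiate both sides with respect to x, treating y as y(x). By the chain rule, any term containing y contributes a factor of y' = dy/dx when we differentiate it.

Move every term to one side and write the relation as F(x, y) = 0. Term by term,
  d/dx[ln(6x^2 + y^2)] = (12x + 2y·y')/(6x^2 + y^2)
  d/dx[-7] = 0

The pieces without y' make up ∂F/∂x and the coefficient of y' is ∂F/∂y:
  ∂F/∂x = 12x/(6x^2 + y^2),
  ∂F/∂y = 2y/(6x^2 + y^2).

Since d/dx[F] = ∂F/∂x + (∂F/∂y)·y' = 0, solve for y':
  (∂F/∂y)·y' = -∂F/∂x
  dy/dx = -(∂F/∂x)/(∂F/∂y) = -(12x/(6x^2 + y^2))/(2y/(6x^2 + y^2)) = -6x/y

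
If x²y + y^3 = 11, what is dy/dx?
Take d/dx of both sides. Since y is implicitly a function of x, the chain rule attaches a y' = dy/dx factor whenever we differentiate through y.

Set F(x, y) = (left side) − (right side), so the curve is F = 0. Differentiating each term of F:
  d/dx[x^2y] = x^2·y' + 2xy
  d/dx[y^3] = 3y^2·y'
  d/dx[-11] = 0

Collecting, the y'-free part is the partial derivative in x and the y' coefficient is the partial derivative in y:
  ∂F/∂x = 2xy
  ∂F/∂y = x^2 + 3y^2

so d/dx[F(x, y(x))] = ∂F/∂x + (∂F/∂y)·y' = 0. Rearranging,
  dy/dx = -(∂F/∂x)/(∂F/∂y) = -(2xy)/(x^2 + 3y^2) = -2xy/(x^2 + 3y^2)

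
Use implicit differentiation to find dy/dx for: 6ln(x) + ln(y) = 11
Apply d/dx to both sides, remembering that y depends on x. Each occurrence of y therefore brings in a y' = dy/dx via the chain rule.

With F(x, y) equal to the left-hand side minus the right, differentiate F term by term:
  d/dx[6ln(x)] = 6/x
  d/dx[ln(y)] = y'/y
  d/dx[-11] = 0
Adding these up, d/dx[F] = 0 becomes
  (6/x) + (1/y)·y' = 0,
so isolating y',
  dy/dx = -(6/x)/(1/y) = -6y/x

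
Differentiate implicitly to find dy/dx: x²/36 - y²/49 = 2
Take d/dx of both sides. Since y is implicitly a function of x, the chain rule attaches a y' = dy/dx factor whenever we differentiate through y.

Set F(x, y) = (left side) − (right side), so the curve is F = 0. Differentiating each term of F:
  d/dx[x^2/36] = x/18
  d/dx[-y^2/49] = -2y·y'/49
  d/dx[-2] = 0

Collecting, the y'-free part is the partial derivative in x and the y' coefficient is the partial derivative in y:
  ∂F/∂x = x/18
  ∂F/∂y = -2y/49

so d/dx[F(x, y(x))] = ∂F/∂x + (∂F/∂y)·y' = 0. Rearranging,
  dy/dx = -(∂F/∂x)/(∂F/∂y) = -(x/18)/(-2y/49) = 49x/(36y)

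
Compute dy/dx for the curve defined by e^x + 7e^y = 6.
Apply d/dx to both sides, remembering that y depends on x. Each occurrence of y therefore brings in a y' = dy/dx via the chain rule.

With F(x, y) equal to the left-hand side minus the right, differentiate F term by term:
  d/dx[e^(x)] = e^(x)
  d/dx[7e^(y)] = 7·y'·e^(y)
  d/dx[-6] = 0
Adding these up, d/dx[F] = 0 becomes
  (e^(x)) + (7e^(y))·y' = 0,
so isolating y',
  dy/dx = -(e^(x))/(7e^(y)) = -e^(x - y)/7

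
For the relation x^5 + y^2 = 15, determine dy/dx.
Apply d/dx to both sides, remembering that y depends on x. Each occurrence of y therefore brings in a y' = dy/dx via the chain rule.

With F(x, y) equal to the left-hand side minus the right, differentiate F term by term:
  d/dx[x^5] = 5x^4
  d/dx[y^2] = 2y·y'
  d/dx[-15] = 0
Adding these up, d/dx[F] = 0 becomes
  (5x^4) + (2y)·y' = 0,
so isolating y',
  dy/dx = -(5x^4)/(2y) = -5x^4/(2y)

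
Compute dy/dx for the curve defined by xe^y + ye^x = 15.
Differentiate the relation implicitly: treat y = y(x) and apply the chain rule, so every y-derivative picks up a y' = dy/dx factor.

With everything moved to the left-hand side, differentiate term by term:
  d/dx[x·e^(y)] = x·y'·e^(y) + e^(y)
  d/dx[y·e^(x)] = y·e^(x) + y'·e^(x)
  d/dx[-15] = 0

Separating the contributions that come from x directly and those that come through y:
  without y':      y·e^(x) + e^(y)
  multiplying y':  x·e^(y) + e^(x)

so (y·e^(x) + e^(y)) + (x·e^(y) + e^(x))·y' = 0, and therefore
  dy/dx = -(y·e^(x) + e^(y))/(x·e^(y) + e^(x)) = (-y·e^(x) - e^(y))/(x·e^(y) + e^(x))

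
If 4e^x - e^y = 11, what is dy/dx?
Differentiate the relation implicitly: treat y = y(x) and apply the chain rule, so every y-derivative picks up a y' = dy/dx factor.

With everything moved to the left-hand side, differentiate term by term:
  d/dx[4e^(x)] = 4e^(x)
  d/dx[-e^(y)] = -y'·e^(y)
  d/dx[-11] = 0

Separating the contributions that come from x directly and those that come through y:
  without y':      4e^(x)
  multiplying y':  -e^(y)

so (4e^(x)) + (-e^(y))·y' = 0, and therefore
  dy/dx = -(4e^(x))/(-e^(y)) = 4e^(x - y)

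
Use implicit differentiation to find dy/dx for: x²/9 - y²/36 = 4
Apply d/dx to both sides, remembering that y depends on x. Each occurrence of y therefore brings in a y' = dy/dx via the chain rule.

With F(x, y) equal to the left-hand side minus the right, differentiate F term by term:
  d/dx[x^2/9] = 2x/9
  d/dx[-y^2/36] = -y·y'/18
  d/dx[-4] = 0
Adding these up, d/dx[F] = 0 becomes
  (2x/9) + (-y/18)·y' = 0,
so isolating y',
  dy/dx = -(2x/9)/(-y/18) = 4x/y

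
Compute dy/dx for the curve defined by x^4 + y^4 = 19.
Take d/dx of both sides. Since y is implicitly a function of x, the chain rule attaches a y' = dy/dx factor whenever we differentiate through y.

Set F(x, y) = (left side) − (right side), so the curve is F = 0. Differentiating each term of F:
  d/dx[x^4] = 4x^3
  d/dx[y^4] = 4y^3·y'
  d/dx[-19] = 0

Collecting, the y'-free part is the partial derivative in x and the y' coefficient is the partial derivative in y:
  ∂F/∂x = 4x^3
  ∂F/∂y = 4y^3

so d/dx[F(x, y(x))] = ∂F/∂x + (∂F/∂y)·y' = 0. Rearranging,
  dy/dx = -(∂F/∂x)/(∂F/∂y) = -(4x^3)/(4y^3) = -x^3/y^3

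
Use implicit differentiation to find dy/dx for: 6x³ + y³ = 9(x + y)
Differentiate both sides with respect to x, treating y as y(x). By the chain rule, any term containing y contributes a factor of y' = dy/dx when we differentiate it.

Move every term to one side and write the relation as F(x, y) = 0. Term by term,
  d/dx[6x^3] = 18x^2
  d/dx[-9x] = -9
  d/dx[y^3] = 3y^2·y'
  d/dx[-9y] = -9·y'

The pieces without y' make up ∂F/∂x and the coefficient of y' is ∂F/∂y:
  ∂F/∂x = 18x^2 - 9,
  ∂F/∂y = 3y^2 - 9.

Since d/dx[F] = ∂F/∂x + (∂F/∂y)·y' = 0, solve for y':
  (∂F/∂y)·y' = -∂F/∂x
  dy/dx = -(∂F/∂x)/(∂F/∂y) = -(18x^2 - 9)/(3y^2 - 9) = 3(1 - 2x^2)/(y^2 - 3)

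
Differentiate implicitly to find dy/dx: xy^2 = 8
Apply d/dx to both sides, remembering that y depends on x. Each occurrence of y therefore brings in a y' = dy/dx via the chain rule.

With F(x, y) equal to the left-hand side minus the right, differentiate F term by term:
  d/dx[xy^2] = 2xy·y' + y^2
  d/dx[-8] = 0
Adding these up, d/dx[F] = 0 becomes
  (y^2) + (2xy)·y' = 0,
so isolating y',
  dy/dx = -(y^2)/(2xy) = -y/(2x)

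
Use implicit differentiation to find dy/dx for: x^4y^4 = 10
Apply d/dx to both sides, remembering that y depends on x. Each occurrence of y therefore brings in a y' = dy/dx via the chain rule.

With F(x, y) equal to the left-hand side minus the right, differentiate F term by term:
  d/dx[x^4y^4] = 4x^4y^3·y' + 4x^3y^4
  d/dx[-10] = 0
Adding these up, d/dx[F] = 0 becomes
  (4x^3y^4) + (4x^4y^3)·y' = 0,
so isolating y',
  dy/dx = -(4x^3y^4)/(4x^4y^3) = -y/x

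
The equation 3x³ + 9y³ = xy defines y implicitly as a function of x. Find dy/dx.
Differentiate the relation implicitly: treat y = y(x) and apply the chain rule, so every y-derivative picks up a y' = dy/dx factor.

With everything moved to the left-hand side, differentiate term by term:
  d/dx[3x^3] = 9x^2
  d/dx[-xy] = -x·y' - y
  d/dx[9y^3] = 27y^2·y'

Separating the contributions that come from x directly and those that come through y:
  without y':      9x^2 - y
  multiplying y':  -x + 27y^2

so (9x^2 - y) + (-x + 27y^2)·y' = 0, and therefore
  dy/dx = -(9x^2 - y)/(-x + 27y^2) = (9x^2 - y)/(x - 27y^2)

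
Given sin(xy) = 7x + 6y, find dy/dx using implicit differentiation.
Take d/dx of both sides. Since y is implicitly a function of x, the chain rule attaches a y' = dy/dx factor whenever we differentiate through y.

Set F(x, y) = (left side) − (right side), so the curve is F = 0. Differentiating each term of F:
  d/dx[-7x] = -7
  d/dx[-6y] = -6·y'
  d/dx[sin(xy)] = (x·y' + y)·cos(xy)

Collecting, the y'-free part is the partial derivative in x and the y' coefficient is the partial derivative in y:
  ∂F/∂x = y·cos(xy) - 7
  ∂F/∂y = x·cos(xy) - 6

so d/dx[F(x, y(x))] = ∂F/∂x + (∂F/∂y)·y' = 0. Rearranging,
  dy/dx = -(∂F/∂x)/(∂F/∂y) = -(y·cos(xy) - 7)/(x·cos(xy) - 6) = (-y·cos(xy) + 7)/(x·cos(xy) - 6)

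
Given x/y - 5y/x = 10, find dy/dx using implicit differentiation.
Differentiate both sides with respect to x, treating y as y(x). By the chain rule, any term containing y contributes a factor of y' = dy/dx when we differentiate it.

Move every term to one side and write the relation as F(x, y) = 0. Term by term,
  d/dx[x/y] = -x·y'/y^2 + 1/y
  d/dx[-5y/x] = -5·y'/x + 5y/x^2
  d/dx[-10] = 0

The pieces without y' make up ∂F/∂x and the coefficient of y' is ∂F/∂y:
  ∂F/∂x = 1/y + 5y/x^2,
  ∂F/∂y = -x/y^2 - 5/x.

Since d/dx[F] = ∂F/∂x + (∂F/∂y)·y' = 0, solve for y':
  (∂F/∂y)·y' = -∂F/∂x
  dy/dx = -(∂F/∂x)/(∂F/∂y) = -(1/y + 5y/x^2)/(-x/y^2 - 5/x)
        = -((x^2 + 5y^2)/(x^2y))/(-(x^2 + 5y^2)/(xy^2)) = y/x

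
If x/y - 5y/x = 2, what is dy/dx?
Apply d/dx to both sides, remembering that y depends on x. Each occurrence of y therefore brings in a y' = dy/dx via the chain rule.

With F(x, y) equal to the left-hand side minus the right, differentiate F term by term:
  d/dx[x/y] = -x·y'/y^2 + 1/y
  d/dx[-5y/x] = -5·y'/x + 5y/x^2
  d/dx[-2] = 0
Adding these up, d/dx[F] = 0 becomes
  (1/y + 5y/x^2) + (-x/y^2 - 5/x)·y' = 0,
so isolating y',
  dy/dx = -(1/y + 5y/x^2)/(-x/y^2 - 5/x)
        = -((x^2 + 5y^2)/(x^2y))/(-(x^2 + 5y^2)/(xy^2)) = y/x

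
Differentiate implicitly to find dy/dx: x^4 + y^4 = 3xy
Differentiate both sides with respect to x, treating y as y(x). By the chain rule, any term containing y contributes a factor of y' = dy/dx when we differentiate it.

Move every term to one side and write the relation as F(x, y) = 0. Term by term,
  d/dx[x^4] = 4x^3
  d/dx[-3xy] = -3x·y' - 3y
  d/dx[y^4] = 4y^3·y'

The pieces without y' make up ∂F/∂x and the coefficient of y' is ∂F/∂y:
  ∂F/∂x = 4x^3 - 3y,
  ∂F/∂y = -3x + 4y^3.

Since d/dx[F] = ∂F/∂x + (∂F/∂y)·y' = 0, solve for y':
  (∂F/∂y)·y' = -∂F/∂x
  dy/dx = -(∂F/∂x)/(∂F/∂y) = -(4x^3 - 3y)/(-3x + 4y^3) = (4x^3 - 3y)/(3x - 4y^3)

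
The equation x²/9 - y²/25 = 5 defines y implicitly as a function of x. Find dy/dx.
Differentiate both sides with respect to x, treating y as y(x). By the chain rule, any term containing y contributes a factor of y' = dy/dx when we differentiate it.

Move every term to one side and write the relation as F(x, y) = 0. Term by term,
  d/dx[x^2/9] = 2x/9
  d/dx[-y^2/25] = -2y·y'/25
  d/dx[-5] = 0

The pieces without y' make up ∂F/∂x and the coefficient of y' is ∂F/∂y:
  ∂F/∂x = 2x/9,
  ∂F/∂y = -2y/25.

Since d/dx[F] = ∂F/∂x + (∂F/∂y)·y' = 0, solve for y':
  (∂F/∂y)·y' = -∂F/∂x
  dy/dx = -(∂F/∂x)/(∂F/∂y) = -(2x/9)/(-2y/25) = 25x/(9y)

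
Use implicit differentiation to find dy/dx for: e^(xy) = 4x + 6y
Differentiate both sides with respect to x, treating y as y(x). By the chain rule, any term containing y contributes a factor of y' = dy/dx when we differentiate it.

Move every term to one side and write the relation as F(x, y) = 0. Term by term,
  d/dx[-4x] = -4
  d/dx[-6y] = -6·y'
  d/dx[e^(xy)] = (x·y' + y)·e^(xy)

The pieces without y' make up ∂F/∂x and the coefficient of y' is ∂F/∂y:
  ∂F/∂x = y·e^(xy) - 4,
  ∂F/∂y = x·e^(xy) - 6.

Since d/dx[F] = ∂F/∂x + (∂F/∂y)·y' = 0, solve for y':
  (∂F/∂y)·y' = -∂F/∂x
  dy/dx = -(∂F/∂x)/(∂F/∂y) = -(y·e^(xy) - 4)/(x·e^(xy) - 6) = (-y·e^(xy) + 4)/(x·e^(xy) - 6)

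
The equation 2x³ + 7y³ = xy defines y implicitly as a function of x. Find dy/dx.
Apply d/dx to both sides, remembering that y depends on x. Each occurrence of y therefore brings in a y' = dy/dx via the chain rule.

With F(x, y) equal to the left-hand side minus the right, differentiate F term by term:
  d/dx[2x^3] = 6x^2
  d/dx[-xy] = -x·y' - y
  d/dx[7y^3] = 21y^2·y'
Adding these up, d/dx[F] = 0 becomes
  (6x^2 - y) + (-x + 21y^2)·y' = 0,
so isolating y',
  dy/dx = -(6x^2 - y)/(-x + 21y^2) = (6x^2 - y)/(x - 21y^2)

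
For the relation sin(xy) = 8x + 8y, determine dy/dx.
Apply d/dx to both sides, remembering that y depends on x. Each occurrence of y therefore brings in a y' = dy/dx via the chain rule.

With F(x, y) equal to the left-hand side minus the right, differentiate F term by term:
  d/dx[-8x] = -8
  d/dx[-8y] = -8·y'
  d/dx[sin(xy)] = (x·y' + y)·cos(xy)
Adding these up, d/dx[F] = 0 becomes
  (y·cos(xy) - 8) + (x·cos(xy) - 8)·y' = 0,
so isolating y',
  dy/dx = -(y·cos(xy) - 8)/(x·cos(xy) - 8) = (-y·cos(xy) + 8)/(x·cos(xy) - 8)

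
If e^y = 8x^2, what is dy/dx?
Apply d/dx to both sides, remembering that y depends on x. Each occurrence of y therefore brings in a y' = dy/dx via the chain rule.

With F(x, y) equal to the left-hand side minus the right, differentiate F term by term:
  d/dx[-8x^2] = -16x
  d/dx[e^(y)] = y'·e^(y)
Adding these up, d/dx[F] = 0 becomes
  (-16x) + (e^(y))·y' = 0,
so isolating y',
  dy/dx = -(-16x)/(e^(y)) = 16x·e^(-y)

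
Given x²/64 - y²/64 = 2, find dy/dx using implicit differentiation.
Differentiate both sides with respect to x, treating y as y(x). By the chain rule, any term containing y contributes a factor of y' = dy/dx when we differentiate it.

Move every term to one side and write the relation as F(x, y) = 0. Term by term,
  d/dx[x^2/64] = x/32
  d/dx[-y^2/64] = -y·y'/32
  d/dx[-2] = 0

The pieces without y' make up ∂F/∂x and the coefficient of y' is ∂F/∂y:
  ∂F/∂x = x/32,
  ∂F/∂y = -y/32.

Since d/dx[F] = ∂F/∂x + (∂F/∂y)·y' = 0, solve for y':
  (∂F/∂y)·y' = -∂F/∂x
  dy/dx = -(∂F/∂x)/(∂F/∂y) = -(x/32)/(-y/32) = x/y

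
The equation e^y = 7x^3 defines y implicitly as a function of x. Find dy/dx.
Differentiate both sides with respect to x, treating y as y(x). By the chain rule, any term containing y contributes a factor of y' = dy/dx when we differentiate it.

Move every term to one side and write the relation as F(x, y) = 0. Term by term,
  d/dx[-7x^3] = -21x^2
  d/dx[e^(y)] = y'·e^(y)

The pieces without y' make up ∂F/∂x and the coefficient of y' is ∂F/∂y:
  ∂F/∂x = -21x^2,
  ∂F/∂y = e^(y).

Since d/dx[F] = ∂F/∂x + (∂F/∂y)·y' = 0, solve for y':
  (∂F/∂y)·y' = -∂F/∂x
  dy/dx = -(∂F/∂x)/(∂F/∂y) = -(-21x^2)/(e^(y)) = 21x^2e^(-y)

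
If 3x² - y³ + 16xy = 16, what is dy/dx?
Differentiate both sides with respect to x, treating y as y(x). By the chain rule, any term containing y contributes a factor of y' = dy/dx when we differentiate it.

Move every term to one side and write the relation as F(x, y) = 0. Term by term,
  d/dx[3x^2] = 6x
  d/dx[16xy] = 16x·y' + 16y
  d/dx[-y^3] = -3y^2·y'
  d/dx[-16] = 0

The pieces without y' make up ∂F/∂x and the coefficient of y' is ∂F/∂y:
  ∂F/∂x = 6x + 16y,
  ∂F/∂y = 16x - 3y^2.

Since d/dx[F] = ∂F/∂x + (∂F/∂y)·y' = 0, solve for y':
  (∂F/∂y)·y' = -∂F/∂x
  dy/dx = -(∂F/∂x)/(∂F/∂y) = -(6x + 16y)/(16x - 3y^2) = 2(-3x - 8y)/(16x - 3y^2)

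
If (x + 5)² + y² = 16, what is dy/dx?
Differentiate both sides with respect to x, treating y as y(x). By the chain rule, any term containing y contributes a factor of y' = dy/dx when we differentiate it.

Move every term to one side and write the relation as F(x, y) = 0. Term by term,
  d/dx[y^2] = 2y·y'
  d/dx[(x + 5)^2] = 2x + 10
  d/dx[-16] = 0

The pieces without y' make up ∂F/∂x and the coefficient of y' is ∂F/∂y:
  ∂F/∂x = 2x + 10,
  ∂F/∂y = 2y.

Since d/dx[F] = ∂F/∂x + (∂F/∂y)·y' = 0, solve for y':
  (∂F/∂y)·y' = -∂F/∂x
  dy/dx = -(∂F/∂x)/(∂F/∂y) = -(2x + 10)/(2y) = (-x - 5)/y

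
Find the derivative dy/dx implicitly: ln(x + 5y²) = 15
Take d/dx of both sides. Since y is implicitly a function of x, the chain rule attaches a y' = dy/dx factor whenever we differentiate through y.

Set F(x, y) = (left side) − (right side), so the curve is F = 0. Differentiating each term of F:
  d/dx[ln(x + 5y^2)] = (10y·y' + 1)/(x + 5y^2)
  d/dx[-15] = 0

Collecting, the y'-free part is the partial derivative in x and the y' coefficient is the partial derivative in y:
  ∂F/∂x = 1/(x + 5y^2)
  ∂F/∂y = 10y/(x + 5y^2)

so d/dx[F(x, y(x))] = ∂F/∂x + (∂F/∂y)·y' = 0. Rearranging,
  dy/dx = -(∂F/∂x)/(∂F/∂y) = -(1/(x + 5y^2))/(10y/(x + 5y^2)) = -1/(10y)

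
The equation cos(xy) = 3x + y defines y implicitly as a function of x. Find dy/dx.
Apply d/dx to both sides, remembering that y depends on x. Each occurrence of y therefore brings in a y' = dy/dx via the chain rule.

With F(x, y) equal to the left-hand side minus the right, differentiate F term by term:
  d/dx[-3x] = -3
  d/dx[-y] = -y'
  d/dx[cos(xy)] = -(x·y' + y)·sin(xy)
Adding these up, d/dx[F] = 0 becomes
  (-y·sin(xy) - 3) + (-x·sin(xy) - 1)·y' = 0,
so isolating y',
  dy/dx = -(-y·sin(xy) - 3)/(-x·sin(xy) - 1) = -(y·sin(xy) + 3)/(x·sin(xy) + 1)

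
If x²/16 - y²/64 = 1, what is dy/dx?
Differentiate the relation implicitly: treat y = y(x) and apply the chain rule, so every y-derivative picks up a y' = dy/dx factor.

With everything moved to the left-hand side, differentiate term by term:
  d/dx[x^2/16] = x/8
  d/dx[-y^2/64] = -y·y'/32
  d/dx[-1] = 0

Separating the contributions that come from x directly and those that come through y:
  without y':      x/8
  multiplying y':  -y/32

so (x/8) + (-y/32)·y' = 0, and therefore
  dy/dx = -(x/8)/(-y/32) = 4x/y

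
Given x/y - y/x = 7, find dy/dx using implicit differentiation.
Apply d/dx to both sides, remembering that y depends on x. Each occurrence of y therefore brings in a y' = dy/dx via the chain rule.

With F(x, y) equal to the left-hand side minus the right, differentiate F term by term:
  d/dx[x/y] = -x·y'/y^2 + 1/y
  d/dx[-y/x] = -y'/x + y/x^2
  d/dx[-7] = 0
Adding these up, d/dx[F] = 0 becomes
  (1/y + y/x^2) + (-x/y^2 - 1/x)·y' = 0,
so isolating y',
  dy/dx = -(1/y + y/x^2)/(-x/y^2 - 1/x)
        = -((x^2 + y^2)/(x^2y))/(-(x^2 + y^2)/(xy^2)) = y/x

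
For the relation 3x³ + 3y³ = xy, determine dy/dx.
Differentiate the relation implicitly: treat y = y(x) and apply the chain rule, so every y-derivative picks up a y' = dy/dx factor.

With everything moved to the left-hand side, differentiate term by term:
  d/dx[3x^3] = 9x^2
  d/dx[-xy] = -x·y' - y
  d/dx[3y^3] = 9y^2·y'

Separating the contributions that come from x directly and those that come through y:
  without y':      9x^2 - y
  multiplying y':  -x + 9y^2

so (9x^2 - y) + (-x + 9y^2)·y' = 0, and therefore
  dy/dx = -(9x^2 - y)/(-x + 9y^2) = (9x^2 - y)/(x - 9y^2)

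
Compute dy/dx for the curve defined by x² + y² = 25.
Differentiate both sides with respect to x, treating y as y(x). By the chain rule, any term containing y contributes a factor of y' = dy/dx when we differentiate it.

Move every term to one side and write the relation as F(x, y) = 0. Term by term,
  d/dx[x^2] = 2x
  d/dx[y^2] = 2y·y'
  d/dx[-25] = 0

The pieces without y' make up ∂F/∂x and the coefficient of y' is ∂F/∂y:
  ∂F/∂x = 2x,
  ∂F/∂y = 2y.

Since d/dx[F] = ∂F/∂x + (∂F/∂y)·y' = 0, solve for y':
  (∂F/∂y)·y' = -∂F/∂x
  dy/dx = -(∂F/∂x)/(∂F/∂y) = -(2x)/(2y) = -x/y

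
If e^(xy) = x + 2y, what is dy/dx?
Differentiate the relation implicitly: treat y = y(x) and apply the chain rule, so every y-derivative picks up a y' = dy/dx factor.

With everything moved to the left-hand side, differentiate term by term:
  d/dx[-x] = -1
  d/dx[-2y] = -2·y'
  d/dx[e^(xy)] = (x·y' + y)·e^(xy)

Separating the contributions that come from x directly and those that come through y:
  without y':      y·e^(xy) - 1
  multiplying y':  x·e^(xy) - 2

so (y·e^(xy) - 1) + (x·e^(xy) - 2)·y' = 0, and therefore
  dy/dx = -(y·e^(xy) - 1)/(x·e^(xy) - 2) = (-y·e^(xy) + 1)/(x·e^(xy) - 2)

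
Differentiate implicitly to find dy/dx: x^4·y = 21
Take d/dx of both sides. Since y is implicitly a function of x, the chain rule attaches a y' = dy/dx factor whenever we differentiate through y.

Set F(x, y) = (left side) − (right side), so the curve is F = 0. Differentiating each term of F:
  d/dx[x^4y] = x^4·y' + 4x^3y
  d/dx[-21] = 0

Collecting, the y'-free part is the partial derivative in x and the y' coefficient is the partial derivative in y:
  ∂F/∂x = 4x^3y
  ∂F/∂y = x^4

so d/dx[F(x, y(x))] = ∂F/∂x + (∂F/∂y)·y' = 0. Rearranging,
  dy/dx = -(∂F/∂x)/(∂F/∂y) = -(4x^3y)/(x^4) = -4y/x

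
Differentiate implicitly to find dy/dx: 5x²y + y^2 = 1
Apply d/dx to both sides, remembering that y depends on x. Each occurrence of y therefore brings in a y' = dy/dx via the chain rule.

With F(x, y) equal to the left-hand side minus the right, differentiate F term by term:
  d/dx[5x^2y] = 5x^2·y' + 10xy
  d/dx[y^2] = 2y·y'
  d/dx[-1] = 0
Adding these up, d/dx[F] = 0 becomes
  (10xy) + (5x^2 + 2y)·y' = 0,
so isolating y',
  dy/dx = -(10xy)/(5x^2 + 2y) = -10xy/(5x^2 + 2y)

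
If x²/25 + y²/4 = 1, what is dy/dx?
Take d/dx of both sides. Since y is implicitly a function of x, the chain rule attaches a y' = dy/dx factor whenever we differentiate through y.

Set F(x, y) = (left side) − (right side), so the curve is F = 0. Differentiating each term of F:
  d/dx[x^2/25] = 2x/25
  d/dx[y^2/4] = y·y'/2
  d/dx[-1] = 0

Collecting, the y'-free part is the partial derivative in x and the y' coefficient is the partial derivative in y:
  ∂F/∂x = 2x/25
  ∂F/∂y = y/2

so d/dx[F(x, y(x))] = ∂F/∂x + (∂F/∂y)·y' = 0. Rearranging,
  dy/dx = -(∂F/∂x)/(∂F/∂y) = -(2x/25)/(y/2) = -4x/(25y)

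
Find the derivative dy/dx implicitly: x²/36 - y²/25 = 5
Take d/dx of both sides. Since y is implicitly a function of x, the chain rule attaches a y' = dy/dx factor whenever we differentiate through y.

Set F(x, y) = (left side) − (right side), so the curve is F = 0. Differentiating each term of F:
  d/dx[x^2/36] = x/18
  d/dx[-y^2/25] = -2y·y'/25
  d/dx[-5] = 0

Collecting, the y'-free part is the partial derivative in x and the y' coefficient is the partial derivative in y:
  ∂F/∂x = x/18
  ∂F/∂y = -2y/25

so d/dx[F(x, y(x))] = ∂F/∂x + (∂F/∂y)·y' = 0. Rearranging,
  dy/dx = -(∂F/∂x)/(∂F/∂y) = -(x/18)/(-2y/25) = 25x/(36y)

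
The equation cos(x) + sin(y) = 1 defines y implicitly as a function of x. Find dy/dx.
Take d/dx of both sides. Since y is implicitly a function of x, the chain rule attaches a y' = dy/dx factor whenever we differentiate through y.

Set F(x, y) = (left side) − (right side), so the curve is F = 0. Differentiating each term of F:
  d/dx[sin(y)] = y'·cos(y)
  d/dx[cos(x)] = -sin(x)
  d/dx[-1] = 0

Collecting, the y'-free part is the partial derivative in x and the y' coefficient is the partial derivative in y:
  ∂F/∂x = -sin(x)
  ∂F/∂y = cos(y)

so d/dx[F(x, y(x))] = ∂F/∂x + (∂F/∂y)·y' = 0. Rearranging,
  dy/dx = -(∂F/∂x)/(∂F/∂y) = -(-sin(x))/(cos(y)) = sin(x)/cos(y)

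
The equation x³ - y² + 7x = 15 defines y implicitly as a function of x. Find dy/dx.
Take d/dx of both sides. Since y is implicitly a function of x, the chain rule attaches a y' = dy/dx factor whenever we differentiate through y.

Set F(x, y) = (left side) − (right side), so the curve is F = 0. Differentiating each term of F:
  d/dx[x^3] = 3x^2
  d/dx[7x] = 7
  d/dx[-y^2] = -2y·y'
  d/dx[-15] = 0

Collecting, the y'-free part is the partial derivative in x and the y' coefficient is the partial derivative in y:
  ∂F/∂x = 3x^2 + 7
  ∂F/∂y = -2y

so d/dx[F(x, y(x))] = ∂F/∂x + (∂F/∂y)·y' = 0. Rearranging,
  dy/dx = -(∂F/∂x)/(∂F/∂y) = -(3x^2 + 7)/(-2y) = (3x^2 + 7)/(2y)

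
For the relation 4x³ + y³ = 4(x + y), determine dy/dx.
Differentiate both sides with respect to x, treating y as y(x). By the chain rule, any term containing y contributes a factor of y' = dy/dx when we differentiate it.

Move every term to one side and write the relation as F(x, y) = 0. Term by term,
  d/dx[4x^3] = 12x^2
  d/dx[-4x] = -4
  d/dx[y^3] = 3y^2·y'
  d/dx[-4y] = -4·y'

The pieces without y' make up ∂F/∂x and the coefficient of y' is ∂F/∂y:
  ∂F/∂x = 12x^2 - 4,
  ∂F/∂y = 3y^2 - 4.

Since d/dx[F] = ∂F/∂x + (∂F/∂y)·y' = 0, solve for y':
  (∂F/∂y)·y' = -∂F/∂x
  dy/dx = -(∂F/∂x)/(∂F/∂y) = -(12x^2 - 4)/(3y^2 - 4) = 4(1 - 3x^2)/(3y^2 - 4)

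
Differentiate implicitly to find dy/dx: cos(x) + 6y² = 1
Take d/dx of both sides. Since y is implicitly a function of x, the chain rule attaches a y' = dy/dx factor whenever we differentiate through y.

Set F(x, y) = (left side) − (right side), so the curve is F = 0. Differentiating each term of F:
  d/dx[6y^2] = 12y·y'
  d/dx[cos(x)] = -sin(x)
  d/dx[-1] = 0

Collecting, the y'-free part is the partial derivative in x and the y' coefficient is the partial derivative in y:
  ∂F/∂x = -sin(x)
  ∂F/∂y = 12y

so d/dx[F(x, y(x))] = ∂F/∂x + (∂F/∂y)·y' = 0. Rearranging,
  dy/dx = -(∂F/∂x)/(∂F/∂y) = -(-sin(x))/(12y) = sin(x)/(12y)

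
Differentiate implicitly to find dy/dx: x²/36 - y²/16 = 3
Differentiate the relation implicitly: treat y = y(x) and apply the chain rule, so every y-derivative picks up a y' = dy/dx factor.

With everything moved to the left-hand side, differentiate term by term:
  d/dx[x^2/36] = x/18
  d/dx[-y^2/16] = -y·y'/8
  d/dx[-3] = 0

Separating the contributions that come from x directly and those that come through y:
  without y':      x/18
  multiplying y':  -y/8

so (x/18) + (-y/8)·y' = 0, and therefore
  dy/dx = -(x/18)/(-y/8) = 4x/(9y)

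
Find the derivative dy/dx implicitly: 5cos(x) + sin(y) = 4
Take d/dx of both sides. Since y is implicitly a function of x, the chain rule attaches a y' = dy/dx factor whenever we differentiate through y.

Set F(x, y) = (left side) − (right side), so the curve is F = 0. Differentiating each term of F:
  d/dx[sin(y)] = y'·cos(y)
  d/dx[5cos(x)] = -5sin(x)
  d/dx[-4] = 0

Collecting, the y'-free part is the partial derivative in x and the y' coefficient is the partial derivative in y:
  ∂F/∂x = -5sin(x)
  ∂F/∂y = cos(y)

so d/dx[F(x, y(x))] = ∂F/∂x + (∂F/∂y)·y' = 0. Rearranging,
  dy/dx = -(∂F/∂x)/(∂F/∂y) = -(-5sin(x))/(cos(y)) = 5sin(x)/cos(y)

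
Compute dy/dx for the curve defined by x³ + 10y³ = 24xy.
Differentiate the relation implicitly: treat y = y(x) and apply the chain rule, so every y-derivative picks up a y' = dy/dx factor.

With everything moved to the left-hand side, differentiate term by term:
  d/dx[x^3] = 3x^2
  d/dx[-24xy] = -24x·y' - 24y
  d/dx[10y^3] = 30y^2·y'

Separating the contributions that come from x directly and those that come through y:
  without y':      3x^2 - 24y
  multiplying y':  -24x + 30y^2

so (3x^2 - 24y) + (-24x + 30y^2)·y' = 0, and therefore
  dy/dx = -(3x^2 - 24y)/(-24x + 30y^2) = (x^2 - 8y)/(2(4x - 5y^2))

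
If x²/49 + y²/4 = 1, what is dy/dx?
Apply d/dx to both sides, remembering that y depends on x. Each occurrence of y therefore brings in a y' = dy/dx via the chain rule.

With F(x, y) equal to the left-hand side minus the right, differentiate F term by term:
  d/dx[x^2/49] = 2x/49
  d/dx[y^2/4] = y·y'/2
  d/dx[-1] = 0
Adding these up, d/dx[F] = 0 becomes
  (2x/49) + (y/2)·y' = 0,
so isolating y',
  dy/dx = -(2x/49)/(y/2) = -4x/(49y)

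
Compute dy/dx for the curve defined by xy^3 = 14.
Differentiate both sides with respect to x, treating y as y(x). By the chain rule, any term containing y contributes a factor of y' = dy/dx when we differentiate it.

Move every term to one side and write the relation as F(x, y) = 0. Term by term,
  d/dx[xy^3] = 3xy^2·y' + y^3
  d/dx[-14] = 0

The pieces without y' make up ∂F/∂x and the coefficient of y' is ∂F/∂y:
  ∂F/∂x = y^3,
  ∂F/∂y = 3xy^2.

Since d/dx[F] = ∂F/∂x + (∂F/∂y)·y' = 0, solve for y':
  (∂F/∂y)·y' = -∂F/∂x
  dy/dx = -(∂F/∂x)/(∂F/∂y) = -(y^3)/(3xy^2) = -y/(3x)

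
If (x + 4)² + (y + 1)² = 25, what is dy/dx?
Take d/dx of both sides. Since y is implicitly a function of x, the chain rule attaches a y' = dy/dx factor whenever we differentiate through y.

Set F(x, y) = (left side) − (right side), so the curve is F = 0. Differentiating each term of F:
  d/dx[(x + 4)^2] = 2x + 8
  d/dx[(y + 1)^2] = 2·y'(y + 1)
  d/dx[-25] = 0

Collecting, the y'-free part is the partial derivative in x and the y' coefficient is the partial derivative in y:
  ∂F/∂x = 2x + 8
  ∂F/∂y = 2y + 2

so d/dx[F(x, y(x))] = ∂F/∂x + (∂F/∂y)·y' = 0. Rearranging,
  dy/dx = -(∂F/∂x)/(∂F/∂y) = -(2x + 8)/(2y + 2) = (-x - 4)/(y + 1)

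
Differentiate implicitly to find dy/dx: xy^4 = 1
Differentiate the relation implicitly: treat y = y(x) and apply the chain rule, so every y-derivative picks up a y' = dy/dx factor.

With everything moved to the left-hand side, differentiate term by term:
  d/dx[xy^4] = 4xy^3·y' + y^4
  d/dx[-1] = 0

Separating the contributions that come from x directly and those that come through y:
  without y':      y^4
  multiplying y':  4xy^3

so (y^4) + (4xy^3)·y' = 0, and therefore
  dy/dx = -(y^4)/(4xy^3) = -y/(4x)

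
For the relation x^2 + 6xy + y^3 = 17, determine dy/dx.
Differentiate the relation implicitly: treat y = y(x) and apply the chain rule, so every y-derivative picks up a y' = dy/dx factor.

With everything moved to the left-hand side, differentiate term by term:
  d/dx[x^2] = 2x
  d/dx[6xy] = 6x·y' + 6y
  d/dx[y^3] = 3y^2·y'
  d/dx[-17] = 0

Separating the contributions that come from x directly and those that come through y:
  without y':      2x + 6y
  multiplying y':  6x + 3y^2

so (2x + 6y) + (6x + 3y^2)·y' = 0, and therefore
  dy/dx = -(2x + 6y)/(6x + 3y^2) = 2(-x - 3y)/(3(2x + y^2))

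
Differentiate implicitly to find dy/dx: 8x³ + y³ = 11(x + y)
Differentiate both sides with respect to x, treating y as y(x). By the chain rule, any term containing y contributes a factor of y' = dy/dx when we differentiate it.

Move every term to one side and write the relation as F(x, y) = 0. Term by term,
  d/dx[8x^3] = 24x^2
  d/dx[-11x] = -11
  d/dx[y^3] = 3y^2·y'
  d/dx[-11y] = -11·y'

The pieces without y' make up ∂F/∂x and the coefficient of y' is ∂F/∂y:
  ∂F/∂x = 24x^2 - 11,
  ∂F/∂y = 3y^2 - 11.

Since d/dx[F] = ∂F/∂x + (∂F/∂y)·y' = 0, solve for y':
  (∂F/∂y)·y' = -∂F/∂x
  dy/dx = -(∂F/∂x)/(∂F/∂y) = -(24x^2 - 11)/(3y^2 - 11) = (11 - 24x^2)/(3y^2 - 11)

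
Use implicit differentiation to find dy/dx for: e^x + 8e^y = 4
Differentiate both sides with respect to x, treating y as y(x). By the chain rule, any term containing y contributes a factor of y' = dy/dx when we differentiate it.

Move every term to one side and write the relation as F(x, y) = 0. Term by term,
  d/dx[e^(x)] = e^(x)
  d/dx[8e^(y)] = 8·y'·e^(y)
  d/dx[-4] = 0

The pieces without y' make up ∂F/∂x and the coefficient of y' is ∂F/∂y:
  ∂F/∂x = e^(x),
  ∂F/∂y = 8e^(y).

Since d/dx[F] = ∂F/∂x + (∂F/∂y)·y' = 0, solve for y':
  (∂F/∂y)·y' = -∂F/∂x
  dy/dx = -(∂F/∂x)/(∂F/∂y) = -(e^(x))/(8e^(y)) = -e^(x - y)/8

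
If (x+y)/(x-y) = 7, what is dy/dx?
Differentiate the relation implicitly: treat y = y(x) and apply the chain rule, so every y-derivative picks up a y' = dy/dx factor.

With everything moved to the left-hand side, differentiate term by term:
  d/dx[(x + y)/(x - y)] = (y' + 1)/(x - y) + (x + y)(y' - 1)/(x - y)^2
  d/dx[-7] = 0

Separating the contributions that come from x directly and those that come through y:
  without y':      1/(x - y) - (x + y)/(x - y)^2
  multiplying y':  1/(x - y) + (x + y)/(x - y)^2

so (1/(x - y) - (x + y)/(x - y)^2) + (1/(x - y) + (x + y)/(x - y)^2)·y' = 0, and therefore
  dy/dx = -(1/(x - y) - (x + y)/(x - y)^2)/(1/(x - y) + (x + y)/(x - y)^2)
        = -(-2y/(x - y)^2)/(2x/(x - y)^2) = y/x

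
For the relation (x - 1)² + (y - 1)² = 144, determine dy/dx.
Take d/dx of both sides. Since y is implicitly a function of x, the chain rule attaches a y' = dy/dx factor whenever we differentiate through y.

Set F(x, y) = (left side) − (right side), so the curve is F = 0. Differentiating each term of F:
  d/dx[(x - 1)^2] = 2x - 2
  d/dx[(y - 1)^2] = 2·y'(y - 1)
  d/dx[-144] = 0

Collecting, the y'-free part is the partial derivative in x and the y' coefficient is the partial derivative in y:
  ∂F/∂x = 2x - 2
  ∂F/∂y = 2y - 2

so d/dx[F(x, y(x))] = ∂F/∂x + (∂F/∂y)·y' = 0. Rearranging,
  dy/dx = -(∂F/∂x)/(∂F/∂y) = -(2x - 2)/(2y - 2) = (1 - x)/(y - 1)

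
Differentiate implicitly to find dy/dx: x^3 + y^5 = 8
Differentiate both sides with respect to x, treating y as y(x). By the chain rule, any term containing y contributes a factor of y' = dy/dx when we differentiate it.

Move every term to one side and write the relation as F(x, y) = 0. Term by term,
  d/dx[x^3] = 3x^2
  d/dx[y^5] = 5y^4·y'
  d/dx[-8] = 0

The pieces without y' make up ∂F/∂x and the coefficient of y' is ∂F/∂y:
  ∂F/∂x = 3x^2,
  ∂F/∂y = 5y^4.

Since d/dx[F] = ∂F/∂x + (∂F/∂y)·y' = 0, solve for y':
  (∂F/∂y)·y' = -∂F/∂x
  dy/dx = -(∂F/∂x)/(∂F/∂y) = -(3x^2)/(5y^4) = -3x^2/(5y^4)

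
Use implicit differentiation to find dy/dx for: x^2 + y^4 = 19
Differentiate the relation implicitly: treat y = y(x) and apply the chain rule, so every y-derivative picks up a y' = dy/dx factor.

With everything moved to the left-hand side, differentiate term by term:
  d/dx[x^2] = 2x
  d/dx[y^4] = 4y^3·y'
  d/dx[-19] = 0

Separating the contributions that come from x directly and those that come through y:
  without y':      2x
  multiplying y':  4y^3

so (2x) + (4y^3)·y' = 0, and therefore
  dy/dx = -(2x)/(4y^3) = -x/(2y^3)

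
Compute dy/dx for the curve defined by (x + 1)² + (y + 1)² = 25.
Differentiate both sides with respect to x, treating y as y(x). By the chain rule, any term containing y contributes a factor of y' = dy/dx when we differentiate it.

Move every term to one side and write the relation as F(x, y) = 0. Term by term,
  d/dx[(x + 1)^2] = 2x + 2
  d/dx[(y + 1)^2] = 2·y'(y + 1)
  d/dx[-25] = 0

The pieces without y' make up ∂F/∂x and the coefficient of y' is ∂F/∂y:
  ∂F/∂x = 2x + 2,
  ∂F/∂y = 2y + 2.

Since d/dx[F] = ∂F/∂x + (∂F/∂y)·y' = 0, solve for y':
  (∂F/∂y)·y' = -∂F/∂x
  dy/dx = -(∂F/∂x)/(∂F/∂y) = -(2x + 2)/(2y + 2) = (-x - 1)/(y + 1)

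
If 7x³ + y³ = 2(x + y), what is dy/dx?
Differentiate both sides with respect to x, treating y as y(x). By the chain rule, any term containing y contributes a factor of y' = dy/dx when we differentiate it.

Move every term to one side and write the relation as F(x, y) = 0. Term by term,
  d/dx[7x^3] = 21x^2
  d/dx[-2x] = -2
  d/dx[y^3] = 3y^2·y'
  d/dx[-2y] = -2·y'

The pieces without y' make up ∂F/∂x and the coefficient of y' is ∂F/∂y:
  ∂F/∂x = 21x^2 - 2,
  ∂F/∂y = 3y^2 - 2.

Since d/dx[F] = ∂F/∂x + (∂F/∂y)·y' = 0, solve for y':
  (∂F/∂y)·y' = -∂F/∂x
  dy/dx = -(∂F/∂x)/(∂F/∂y) = -(21x^2 - 2)/(3y^2 - 2) = (2 - 21x^2)/(3y^2 - 2)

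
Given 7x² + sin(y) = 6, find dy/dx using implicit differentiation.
Apply d/dx to both sides, remembering that y depends on x. Each occurrence of y therefore brings in a y' = dy/dx via the chain rule.

With F(x, y) equal to the left-hand side minus the right, differentiate F term by term:
  d/dx[7x^2] = 14x
  d/dx[sin(y)] = y'·cos(y)
  d/dx[-6] = 0
Adding these up, d/dx[F] = 0 becomes
  (14x) + (cos(y))·y' = 0,
so isolating y',
  dy/dx = -(14x)/(cos(y)) = -14x/cos(y)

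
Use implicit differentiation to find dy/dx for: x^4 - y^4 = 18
Take d/dx of both sides. Since y is implicitly a function of x, the chain rule attaches a y' = dy/dx factor whenever we differentiate through y.

Set F(x, y) = (left side) − (right side), so the curve is F = 0. Differentiating each term of F:
  d/dx[x^4] = 4x^3
  d/dx[-y^4] = -4y^3·y'
  d/dx[-18] = 0

Collecting, the y'-free part is the partial derivative in x and the y' coefficient is the partial derivative in y:
  ∂F/∂x = 4x^3
  ∂F/∂y = -4y^3

so d/dx[F(x, y(x))] = ∂F/∂x + (∂F/∂y)·y' = 0. Rearranging,
  dy/dx = -(∂F/∂x)/(∂F/∂y) = -(4x^3)/(-4y^3) = x^3/y^3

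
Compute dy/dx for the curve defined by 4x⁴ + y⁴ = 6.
Apply d/dx to both sides, remembering that y depends on x. Each occurrence of y therefore brings in a y' = dy/dx via the chain rule.

With F(x, y) equal to the left-hand side minus the right, differentiate F term by term:
  d/dx[4x^4] = 16x^3
  d/dx[y^4] = 4y^3·y'
  d/dx[-6] = 0
Adding these up, d/dx[F] = 0 becomes
  (16x^3) + (4y^3)·y' = 0,
so isolating y',
  dy/dx = -(16x^3)/(4y^3) = -4x^3/y^3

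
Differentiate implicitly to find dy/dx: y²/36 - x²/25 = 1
Differentiate the relation implicitly: treat y = y(x) and apply the chain rule, so every y-derivative picks up a y' = dy/dx factor.

With everything moved to the left-hand side, differentiate term by term:
  d/dx[-x^2/25] = -2x/25
  d/dx[y^2/36] = y·y'/18
  d/dx[-1] = 0

Separating the contributions that come from x directly and those that come through y:
  without y':      -2x/25
  multiplying y':  y/18

so (-2x/25) + (y/18)·y' = 0, and therefore
  dy/dx = -(-2x/25)/(y/18) = 36x/(25y)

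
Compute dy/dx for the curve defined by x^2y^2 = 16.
Differentiate the relation implicitly: treat y = y(x) and apply the chain rule, so every y-derivative picks up a y' = dy/dx factor.

With everything moved to the left-hand side, differentiate term by term:
  d/dx[x^2y^2] = 2x^2y·y' + 2xy^2
  d/dx[-16] = 0

Separating the contributions that come from x directly and those that come through y:
  without y':      2xy^2
  multiplying y':  2x^2y

so (2xy^2) + (2x^2y)·y' = 0, and therefore
  dy/dx = -(2xy^2)/(2x^2y) = -y/x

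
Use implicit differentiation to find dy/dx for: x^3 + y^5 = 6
Apply d/dx to both sides, remembering that y depends on x. Each occurrence of y therefore brings in a y' = dy/dx via the chain rule.

With F(x, y) equal to the left-hand side minus the right, differentiate F term by term:
  d/dx[x^3] = 3x^2
  d/dx[y^5] = 5y^4·y'
  d/dx[-6] = 0
Adding these up, d/dx[F] = 0 becomes
  (3x^2) + (5y^4)·y' = 0,
so isolating y',
  dy/dx = -(3x^2)/(5y^4) = -3x^2/(5y^4)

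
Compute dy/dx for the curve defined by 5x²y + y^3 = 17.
Differentiate both sides with respect to x, treating y as y(x). By the chain rule, any term containing y contributes a factor of y' = dy/dx when we differentiate it.

Move every term to one side and write the relation as F(x, y) = 0. Term by term,
  d/dx[5x^2y] = 5x^2·y' + 10xy
  d/dx[y^3] = 3y^2·y'
  d/dx[-17] = 0

The pieces without y' make up ∂F/∂x and the coefficient of y' is ∂F/∂y:
  ∂F/∂x = 10xy,
  ∂F/∂y = 5x^2 + 3y^2.

Since d/dx[F] = ∂F/∂x + (∂F/∂y)·y' = 0, solve for y':
  (∂F/∂y)·y' = -∂F/∂x
  dy/dx = -(∂F/∂x)/(∂F/∂y) = -(10xy)/(5x^2 + 3y^2) = -10xy/(5x^2 + 3y^2)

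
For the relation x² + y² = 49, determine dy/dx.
Take d/dx of both sides. Since y is implicitly a function of x, the chain rule attaches a y' = dy/dx factor whenever we differentiate through y.

Set F(x, y) = (left side) − (right side), so the curve is F = 0. Differentiating each term of F:
  d/dx[x^2] = 2x
  d/dx[y^2] = 2y·y'
  d/dx[-49] = 0

Collecting, the y'-free part is the partial derivative in x and the y' coefficient is the partial derivative in y:
  ∂F/∂x = 2x
  ∂F/∂y = 2y

so d/dx[F(x, y(x))] = ∂F/∂x + (∂F/∂y)·y' = 0. Rearranging,
  dy/dx = -(∂F/∂x)/(∂F/∂y) = -(2x)/(2y) = -x/y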